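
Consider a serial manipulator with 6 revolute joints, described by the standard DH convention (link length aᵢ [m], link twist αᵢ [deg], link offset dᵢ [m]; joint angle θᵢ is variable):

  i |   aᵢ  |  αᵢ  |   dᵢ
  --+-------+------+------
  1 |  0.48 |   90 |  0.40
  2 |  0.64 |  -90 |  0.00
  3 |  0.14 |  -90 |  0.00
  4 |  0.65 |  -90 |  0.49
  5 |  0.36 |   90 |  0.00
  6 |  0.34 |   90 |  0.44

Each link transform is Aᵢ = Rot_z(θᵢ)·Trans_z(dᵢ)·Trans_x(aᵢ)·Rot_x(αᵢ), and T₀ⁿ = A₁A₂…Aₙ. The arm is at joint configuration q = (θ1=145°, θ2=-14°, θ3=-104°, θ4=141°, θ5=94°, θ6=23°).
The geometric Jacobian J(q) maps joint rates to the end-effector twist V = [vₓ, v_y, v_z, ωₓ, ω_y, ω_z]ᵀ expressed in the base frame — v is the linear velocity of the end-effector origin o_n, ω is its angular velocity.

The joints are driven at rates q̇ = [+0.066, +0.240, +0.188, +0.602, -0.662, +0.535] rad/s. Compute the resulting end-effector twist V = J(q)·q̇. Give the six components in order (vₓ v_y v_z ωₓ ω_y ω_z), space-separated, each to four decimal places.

o_n = [-1.2224, -0.0990, -0.2852]
J₁: ẑ×o_n = [0.0990, -1.2224, 0.0000], ω = ẑ
J2: z=[0.5736, 0.8192, 0.0000] o=[-0.3932, 0.2753, 0.4000] → [-0.5613, 0.3930, 0.4646, 0.5736, 0.8192, 0.0000]
J3: z=[-0.1982, 0.1388, 0.9703] o=[-0.9019, 0.6315, 0.2452] → [0.6352, -0.4162, 0.1893, -0.1982, 0.1388, 0.9703]
J4: z=[-0.6324, 0.7382, -0.2347] o=[-0.7970, 0.7239, 0.2534] → [-0.5908, -0.2408, 0.8345, -0.6324, 0.7382, -0.2347]
J5: z=[-0.6253, -0.3076, 0.7172] o=[-1.4041, 0.6954, -0.2881] → [0.5689, 0.1321, 0.5526, -0.6253, -0.3076, 0.7172]
J6: z=[-0.4120, -0.6504, -0.6381] o=[-1.1655, 0.4454, -0.1874] → [-0.2837, -0.0040, 0.1873, -0.4120, -0.6504, -0.6381]
V = J·q̇ = [-0.8928, -0.2992, 0.3838, -0.0868, 0.5227, -0.7091]

-0.8928 -0.2992 0.3838 -0.0868 0.5227 -0.7091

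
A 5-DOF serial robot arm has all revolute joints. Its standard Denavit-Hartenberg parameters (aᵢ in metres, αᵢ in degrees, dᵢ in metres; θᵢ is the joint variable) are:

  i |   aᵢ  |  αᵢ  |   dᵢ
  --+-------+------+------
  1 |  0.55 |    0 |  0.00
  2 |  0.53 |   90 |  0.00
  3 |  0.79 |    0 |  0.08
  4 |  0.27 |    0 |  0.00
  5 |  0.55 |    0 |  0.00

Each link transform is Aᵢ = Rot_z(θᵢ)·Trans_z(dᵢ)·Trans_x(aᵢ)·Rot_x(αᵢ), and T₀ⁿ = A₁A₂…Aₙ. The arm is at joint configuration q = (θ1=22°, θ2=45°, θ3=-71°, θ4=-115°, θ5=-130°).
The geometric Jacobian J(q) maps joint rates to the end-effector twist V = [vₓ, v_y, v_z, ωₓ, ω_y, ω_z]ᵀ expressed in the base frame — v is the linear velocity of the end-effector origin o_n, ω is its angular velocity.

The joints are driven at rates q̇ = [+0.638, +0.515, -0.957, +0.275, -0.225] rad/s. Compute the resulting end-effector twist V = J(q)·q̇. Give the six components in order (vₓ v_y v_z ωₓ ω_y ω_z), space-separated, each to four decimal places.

o_n = [0.9408, 1.0164, -0.3367]
J₁: ẑ×o_n = [-1.0164, 0.9408, 0.0000], ω = ẑ
J2: z=[0.0000, 0.0000, 1.0000] o=[0.5100, 0.2060, 0.0000] → [-0.8104, 0.4309, 0.0000, 0.0000, 0.0000, 1.0000]
J3: z=[0.9205, -0.3907, 0.0000] o=[0.7170, 0.6939, 0.0000] → [0.1315, 0.3099, 0.3843, 0.9205, -0.3907, 0.0000]
J4: z=[0.9205, -0.3907, 0.0000] o=[0.8912, 0.8994, -0.7470] → [-0.1603, -0.3777, 0.1271, 0.9205, -0.3907, 0.0000]
J5: z=[0.9205, -0.3907, 0.0000] o=[0.7863, 0.6522, -0.7187] → [-0.1493, -0.3517, 0.3956, 0.9205, -0.3907, 0.0000]
V = J·q̇ = [-1.2022, 0.5009, -0.4219, -0.8349, 0.3544, 1.1530]

-1.2022 0.5009 -0.4219 -0.8349 0.3544 1.1530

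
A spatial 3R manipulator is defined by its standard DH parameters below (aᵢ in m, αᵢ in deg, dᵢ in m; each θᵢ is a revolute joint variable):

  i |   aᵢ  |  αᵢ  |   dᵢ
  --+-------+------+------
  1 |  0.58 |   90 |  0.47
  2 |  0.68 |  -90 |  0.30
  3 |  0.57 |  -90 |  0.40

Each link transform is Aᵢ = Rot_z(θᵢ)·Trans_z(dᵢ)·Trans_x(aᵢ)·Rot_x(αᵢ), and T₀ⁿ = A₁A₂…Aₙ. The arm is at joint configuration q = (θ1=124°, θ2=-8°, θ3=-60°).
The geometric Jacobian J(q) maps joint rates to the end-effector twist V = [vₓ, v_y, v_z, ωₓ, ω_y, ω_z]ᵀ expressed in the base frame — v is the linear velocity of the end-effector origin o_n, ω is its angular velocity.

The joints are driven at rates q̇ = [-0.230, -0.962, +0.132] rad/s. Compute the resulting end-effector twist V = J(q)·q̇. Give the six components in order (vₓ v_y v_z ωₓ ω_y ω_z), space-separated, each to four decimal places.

0.1974 0.2946 -0.9819 -0.8078 -0.5227 -0.0993

o_n = [-0.2319, 1.7630, 0.7318]
J₁: ẑ×o_n = [-1.7630, -0.2319, 0.0000], ω = ẑ
J2: z=[0.8290, 0.5592, 0.0000] o=[-0.3243, 0.4808, 0.4700] → [0.1464, -0.2170, 1.0113, 0.8290, 0.5592, 0.0000]
J3: z=[-0.0778, 0.1154, 0.9903] o=[-0.4522, 1.2069, 0.3754] → [-0.5096, 0.2459, -0.0687, -0.0778, 0.1154, 0.9903]
V = J·q̇ = [0.1974, 0.2946, -0.9819, -0.8078, -0.5227, -0.0993]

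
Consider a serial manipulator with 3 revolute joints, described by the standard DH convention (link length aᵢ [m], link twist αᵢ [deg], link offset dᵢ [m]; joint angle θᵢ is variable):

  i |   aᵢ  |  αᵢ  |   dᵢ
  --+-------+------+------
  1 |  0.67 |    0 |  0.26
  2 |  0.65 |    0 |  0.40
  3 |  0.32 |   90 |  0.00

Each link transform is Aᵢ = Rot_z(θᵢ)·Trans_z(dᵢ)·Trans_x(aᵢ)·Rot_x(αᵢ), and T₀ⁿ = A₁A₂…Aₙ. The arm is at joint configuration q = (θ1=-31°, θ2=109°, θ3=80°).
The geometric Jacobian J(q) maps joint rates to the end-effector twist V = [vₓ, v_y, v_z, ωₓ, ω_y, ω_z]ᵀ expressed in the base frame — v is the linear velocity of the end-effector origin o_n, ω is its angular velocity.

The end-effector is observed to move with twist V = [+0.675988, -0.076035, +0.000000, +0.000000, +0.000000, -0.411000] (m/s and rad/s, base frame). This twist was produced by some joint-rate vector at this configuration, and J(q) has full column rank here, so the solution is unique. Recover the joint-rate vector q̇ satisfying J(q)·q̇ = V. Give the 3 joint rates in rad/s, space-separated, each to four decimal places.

-0.1000 -0.9400 0.6290

o_n = [0.4127, 0.4106, 0.6600]
J₁: ẑ×o_n = [-0.4106, 0.4127, 0.0000], ω = ẑ
J2: z=[0.0000, 0.0000, 1.0000] o=[0.5743, -0.3451, 0.2600] → [-0.7557, -0.1616, 0.0000, 0.0000, 0.0000, 1.0000]
J3: z=[0.0000, 0.0000, 1.0000] o=[0.7094, 0.2907, 0.6600] → [-0.1199, -0.2967, 0.0000, 0.0000, 0.0000, 1.0000]
q̇ = J⁺·V = [-0.1000, -0.9400, 0.6290]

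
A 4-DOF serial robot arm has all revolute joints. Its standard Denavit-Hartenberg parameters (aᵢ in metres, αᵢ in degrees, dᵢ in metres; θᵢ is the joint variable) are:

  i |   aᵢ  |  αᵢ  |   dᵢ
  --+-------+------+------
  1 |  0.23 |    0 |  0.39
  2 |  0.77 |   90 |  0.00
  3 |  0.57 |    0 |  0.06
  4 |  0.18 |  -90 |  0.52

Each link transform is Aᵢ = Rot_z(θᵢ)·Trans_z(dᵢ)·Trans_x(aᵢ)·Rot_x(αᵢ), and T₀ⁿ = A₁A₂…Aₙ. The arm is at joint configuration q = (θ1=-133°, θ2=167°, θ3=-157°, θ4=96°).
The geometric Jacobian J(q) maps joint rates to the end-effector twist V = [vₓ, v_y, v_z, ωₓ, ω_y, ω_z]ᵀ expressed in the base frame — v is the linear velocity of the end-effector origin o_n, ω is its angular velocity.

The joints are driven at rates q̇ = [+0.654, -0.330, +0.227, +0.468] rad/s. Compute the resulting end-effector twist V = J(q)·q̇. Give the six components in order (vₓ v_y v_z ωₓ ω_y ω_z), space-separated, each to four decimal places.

o_n = [0.4432, -0.4631, 0.0099]
J₁: ẑ×o_n = [0.4631, 0.4432, -0.0000], ω = ẑ
J2: z=[0.0000, 0.0000, 1.0000] o=[-0.1569, -0.1682, 0.3900] → [0.2949, 0.6001, -0.0000, 0.0000, 0.0000, 1.0000]
J3: z=[0.5592, -0.8290, 0.0000] o=[0.4815, 0.2624, 0.3900] → [0.3152, 0.2126, -0.4374, 0.5592, -0.8290, 0.0000]
J4: z=[0.5592, -0.8290, 0.0000] o=[0.0801, -0.0808, 0.1673] → [0.1305, 0.0880, 0.0873, 0.5592, -0.8290, 0.0000]
V = J·q̇ = [0.3382, 0.1813, -0.0585, 0.3886, -0.5762, 0.3240]

0.3382 0.1813 -0.0585 0.3886 -0.5762 0.3240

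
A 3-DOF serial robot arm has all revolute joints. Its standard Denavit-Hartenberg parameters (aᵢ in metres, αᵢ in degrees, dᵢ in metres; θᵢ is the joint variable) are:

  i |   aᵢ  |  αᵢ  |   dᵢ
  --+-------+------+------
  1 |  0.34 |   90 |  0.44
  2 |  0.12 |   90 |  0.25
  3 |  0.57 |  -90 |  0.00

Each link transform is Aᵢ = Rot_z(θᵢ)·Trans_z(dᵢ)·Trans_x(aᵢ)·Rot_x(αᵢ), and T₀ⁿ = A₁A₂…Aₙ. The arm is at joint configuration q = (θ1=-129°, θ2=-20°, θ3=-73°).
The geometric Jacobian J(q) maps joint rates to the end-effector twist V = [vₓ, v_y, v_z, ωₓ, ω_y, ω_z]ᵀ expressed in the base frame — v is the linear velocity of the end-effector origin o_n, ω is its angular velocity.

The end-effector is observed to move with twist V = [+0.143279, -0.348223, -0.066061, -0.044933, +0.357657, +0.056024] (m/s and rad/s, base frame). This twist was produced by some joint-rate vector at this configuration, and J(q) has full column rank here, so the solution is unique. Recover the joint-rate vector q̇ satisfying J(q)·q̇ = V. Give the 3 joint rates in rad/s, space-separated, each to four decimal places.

o_n = [-0.1542, -0.6593, 0.3420]
J₁: ẑ×o_n = [0.6593, -0.1542, 0.0000], ω = ẑ
J2: z=[-0.7771, 0.6293, 0.0000] o=[-0.2140, -0.2642, 0.4400] → [-0.0617, -0.0762, 0.2694, -0.7771, 0.6293, 0.0000]
J3: z=[0.2152, 0.2658, -0.9397] o=[-0.4792, -0.1945, 0.3990] → [-0.4519, -0.2932, -0.1864, 0.2152, 0.2658, -0.9397]
q̇ = J⁺·V = [0.7420, 0.2600, 0.7300]

0.7420 0.2600 0.7300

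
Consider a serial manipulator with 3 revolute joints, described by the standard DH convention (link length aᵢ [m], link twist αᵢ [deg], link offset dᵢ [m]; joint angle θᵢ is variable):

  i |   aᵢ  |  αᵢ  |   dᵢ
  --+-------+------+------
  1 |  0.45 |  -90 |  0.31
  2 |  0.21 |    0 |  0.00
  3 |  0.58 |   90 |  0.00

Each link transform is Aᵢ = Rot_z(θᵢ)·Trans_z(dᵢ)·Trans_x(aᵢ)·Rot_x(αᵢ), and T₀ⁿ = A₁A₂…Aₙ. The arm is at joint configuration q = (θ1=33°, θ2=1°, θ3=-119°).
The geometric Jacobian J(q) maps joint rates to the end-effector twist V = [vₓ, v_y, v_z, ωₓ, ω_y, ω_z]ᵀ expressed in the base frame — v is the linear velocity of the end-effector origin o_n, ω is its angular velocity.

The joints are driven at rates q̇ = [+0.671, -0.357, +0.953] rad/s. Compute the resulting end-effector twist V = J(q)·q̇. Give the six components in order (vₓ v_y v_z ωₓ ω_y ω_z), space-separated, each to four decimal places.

o_n = [0.3251, 0.2111, 0.8184]
J₁: ẑ×o_n = [-0.2111, 0.3251, 0.0000], ω = ẑ
J2: z=[-0.5446, 0.8387, 0.0000] o=[0.3774, 0.2451, 0.3100] → [0.4264, 0.2769, 0.0623, -0.5446, 0.8387, 0.0000]
J3: z=[-0.5446, 0.8387, 0.0000] o=[0.5535, 0.3594, 0.3063] → [0.4295, 0.2789, 0.2723, -0.5446, 0.8387, 0.0000]
V = J·q̇ = [0.1154, 0.3851, 0.2372, -0.3246, 0.4998, 0.6710]

0.1154 0.3851 0.2372 -0.3246 0.4998 0.6710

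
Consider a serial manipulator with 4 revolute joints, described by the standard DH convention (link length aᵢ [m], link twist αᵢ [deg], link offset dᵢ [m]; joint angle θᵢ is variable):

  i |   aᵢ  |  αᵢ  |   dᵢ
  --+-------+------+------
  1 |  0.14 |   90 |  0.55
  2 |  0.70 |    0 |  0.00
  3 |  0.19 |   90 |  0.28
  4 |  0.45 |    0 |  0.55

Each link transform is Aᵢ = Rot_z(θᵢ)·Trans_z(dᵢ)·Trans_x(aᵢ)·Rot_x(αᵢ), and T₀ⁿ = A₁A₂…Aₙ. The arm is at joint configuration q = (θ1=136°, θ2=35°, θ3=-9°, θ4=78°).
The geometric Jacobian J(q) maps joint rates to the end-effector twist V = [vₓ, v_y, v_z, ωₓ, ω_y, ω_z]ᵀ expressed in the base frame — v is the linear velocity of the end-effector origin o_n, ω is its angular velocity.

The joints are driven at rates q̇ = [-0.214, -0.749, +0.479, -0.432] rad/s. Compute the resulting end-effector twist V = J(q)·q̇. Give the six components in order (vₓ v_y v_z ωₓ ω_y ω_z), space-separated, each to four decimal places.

-0.0048 0.3083 -0.4800 -0.0513 -0.3258 0.1743

o_n = [-0.3697, 1.3581, 0.5815]
J₁: ẑ×o_n = [-1.3581, -0.3697, 0.0000], ω = ẑ
J2: z=[0.6947, 0.7193, 0.0000] o=[-0.1007, 0.0973, 0.5500] → [0.0226, -0.0219, 1.0694, 0.6947, 0.7193, 0.0000]
J3: z=[0.6947, 0.7193, 0.0000] o=[-0.5132, 0.4956, 0.9515] → [-0.2662, 0.2570, 0.4960, 0.6947, 0.7193, 0.0000]
J4: z=[-0.3153, 0.3045, -0.8988] o=[-0.4415, 0.8156, 1.0348] → [0.3496, -0.2075, -0.1930, -0.3153, 0.3045, -0.8988]
V = J·q̇ = [-0.0048, 0.3083, -0.4800, -0.0513, -0.3258, 0.1743]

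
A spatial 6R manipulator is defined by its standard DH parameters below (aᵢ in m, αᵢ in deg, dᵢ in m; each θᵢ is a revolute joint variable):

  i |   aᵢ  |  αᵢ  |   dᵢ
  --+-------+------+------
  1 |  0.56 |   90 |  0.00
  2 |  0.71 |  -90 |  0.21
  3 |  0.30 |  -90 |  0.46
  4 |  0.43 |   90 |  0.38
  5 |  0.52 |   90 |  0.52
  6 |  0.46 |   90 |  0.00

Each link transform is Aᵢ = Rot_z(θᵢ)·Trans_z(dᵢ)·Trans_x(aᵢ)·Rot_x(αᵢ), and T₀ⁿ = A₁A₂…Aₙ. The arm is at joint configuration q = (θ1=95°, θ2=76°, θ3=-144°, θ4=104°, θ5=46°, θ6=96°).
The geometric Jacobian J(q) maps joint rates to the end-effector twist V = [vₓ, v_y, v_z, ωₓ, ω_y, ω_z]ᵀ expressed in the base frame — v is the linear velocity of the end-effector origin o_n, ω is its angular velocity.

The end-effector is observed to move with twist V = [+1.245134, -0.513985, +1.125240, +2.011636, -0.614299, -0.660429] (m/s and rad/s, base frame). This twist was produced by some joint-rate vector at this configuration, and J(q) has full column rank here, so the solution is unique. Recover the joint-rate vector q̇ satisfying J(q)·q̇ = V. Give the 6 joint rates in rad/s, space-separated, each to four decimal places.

o_n = [1.3149, 1.2415, 0.1393]
J₁: ẑ×o_n = [-1.2415, 1.3149, 0.0000], ω = ẑ
J2: z=[0.9962, 0.0872, 0.0000] o=[-0.0488, 0.5579, 0.0000] → [0.0121, -0.1388, 0.5622, 0.9962, 0.0872, 0.0000]
J3: z=[0.0846, -0.9666, 0.2419] o=[0.1454, 0.7473, 0.6889] → [0.4117, 0.3294, 1.1722, 0.0846, -0.9666, 0.2419]
J4: z=[0.7935, 0.2122, 0.5703] o=[0.3651, 0.2595, 0.5647] → [-0.6503, 0.8792, 0.5777, 0.7935, 0.2122, 0.5703]
J5: z=[0.5642, 0.0944, -0.8202] o=[0.5687, 0.7584, 0.7621] → [0.3375, -0.2606, 0.2022, 0.5642, 0.0944, -0.8202]
J6: z=[-0.7151, 0.5523, -0.4284] o=[1.0766, 1.2382, 0.5328] → [-0.2159, -0.3835, -0.1340, -0.7151, 0.5523, -0.4284]
q̇ = J⁺·V = [-0.6400, 0.7450, 0.2730, 0.1910, 0.7350, -0.9510]

-0.6400 0.7450 0.2730 0.1910 0.7350 -0.9510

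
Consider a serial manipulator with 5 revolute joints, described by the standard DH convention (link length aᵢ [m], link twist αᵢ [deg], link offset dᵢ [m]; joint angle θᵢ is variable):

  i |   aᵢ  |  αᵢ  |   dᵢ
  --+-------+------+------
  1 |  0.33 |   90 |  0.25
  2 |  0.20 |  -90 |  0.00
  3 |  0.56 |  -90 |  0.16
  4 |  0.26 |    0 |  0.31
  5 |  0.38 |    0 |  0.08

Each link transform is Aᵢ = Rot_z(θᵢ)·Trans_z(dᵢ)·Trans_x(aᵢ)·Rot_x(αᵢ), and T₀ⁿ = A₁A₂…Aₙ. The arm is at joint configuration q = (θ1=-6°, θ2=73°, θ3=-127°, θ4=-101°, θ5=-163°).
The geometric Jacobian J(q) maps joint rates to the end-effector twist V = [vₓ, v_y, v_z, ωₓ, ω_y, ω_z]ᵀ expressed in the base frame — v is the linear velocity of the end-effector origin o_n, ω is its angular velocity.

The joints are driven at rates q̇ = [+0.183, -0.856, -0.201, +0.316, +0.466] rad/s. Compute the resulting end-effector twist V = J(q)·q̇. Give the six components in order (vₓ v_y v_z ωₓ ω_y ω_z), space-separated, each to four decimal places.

0.2879 0.2030 -0.0066 0.4130 0.3441 0.7215

o_n = [0.2952, -0.6450, 0.4791]
J₁: ẑ×o_n = [0.6450, 0.2952, -0.0000], ω = ẑ
J2: z=[-0.1045, -0.9945, 0.0000] o=[0.3282, -0.0345, 0.2500] → [-0.2279, 0.0240, 0.0310, -0.1045, -0.9945, 0.0000]
J3: z=[-0.9511, 0.1000, 0.2924] o=[0.3863, -0.0406, 0.4413] → [0.1805, 0.0094, 0.5839, -0.9511, 0.1000, 0.2924]
J4: z=[0.1693, -0.6229, 0.7637] o=[0.0894, -0.4591, 0.1658] → [-0.0532, 0.1041, 0.0967, 0.1693, -0.6229, 0.7637]
J5: z=[0.1693, -0.6229, 0.7637] o=[-0.0880, -0.5882, 0.5057] → [0.0599, 0.2972, 0.2291, 0.1693, -0.6229, 0.7637]
V = J·q̇ = [0.2879, 0.2030, -0.0066, 0.4130, 0.3441, 0.7215]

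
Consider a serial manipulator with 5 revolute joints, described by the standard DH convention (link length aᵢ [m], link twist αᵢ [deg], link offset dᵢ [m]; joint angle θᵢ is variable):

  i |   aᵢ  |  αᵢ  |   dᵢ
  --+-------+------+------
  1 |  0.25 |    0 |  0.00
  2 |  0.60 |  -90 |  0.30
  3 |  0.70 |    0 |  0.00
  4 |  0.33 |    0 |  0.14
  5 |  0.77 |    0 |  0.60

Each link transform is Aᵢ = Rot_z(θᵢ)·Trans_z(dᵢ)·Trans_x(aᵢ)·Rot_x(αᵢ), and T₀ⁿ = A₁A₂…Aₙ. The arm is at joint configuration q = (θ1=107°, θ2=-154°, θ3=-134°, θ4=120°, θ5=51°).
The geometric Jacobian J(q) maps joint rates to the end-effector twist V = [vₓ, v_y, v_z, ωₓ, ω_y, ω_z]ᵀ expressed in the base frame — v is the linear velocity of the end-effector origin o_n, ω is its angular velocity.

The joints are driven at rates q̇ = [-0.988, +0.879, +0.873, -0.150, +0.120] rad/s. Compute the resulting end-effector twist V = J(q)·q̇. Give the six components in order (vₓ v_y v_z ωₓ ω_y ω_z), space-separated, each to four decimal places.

o_n = [1.1834, -0.0234, 0.4200]
J₁: ẑ×o_n = [0.0234, 1.1834, -0.0000], ω = ẑ
J2: z=[0.0000, 0.0000, 1.0000] o=[-0.0731, 0.2391, 0.0000] → [0.2624, 1.2565, -0.0000, 0.0000, 0.0000, 1.0000]
J3: z=[0.7314, 0.6820, 0.0000] o=[0.3361, -0.1997, 0.3000] → [0.0818, -0.0877, -0.4489, 0.7314, 0.6820, 0.0000]
J4: z=[0.7314, 0.6820, 0.0000] o=[0.0045, 0.1559, 0.8035] → [-0.2616, 0.2805, -0.9351, 0.7314, 0.6820, 0.0000]
J5: z=[0.7314, 0.6820, 0.0000] o=[0.3252, 0.0172, 0.8834] → [-0.3160, 0.3389, -0.6149, 0.7314, 0.6820, 0.0000]
V = J·q̇ = [0.2803, -0.1428, -0.3254, 0.6165, 0.5749, -0.1090]

0.2803 -0.1428 -0.3254 0.6165 0.5749 -0.1090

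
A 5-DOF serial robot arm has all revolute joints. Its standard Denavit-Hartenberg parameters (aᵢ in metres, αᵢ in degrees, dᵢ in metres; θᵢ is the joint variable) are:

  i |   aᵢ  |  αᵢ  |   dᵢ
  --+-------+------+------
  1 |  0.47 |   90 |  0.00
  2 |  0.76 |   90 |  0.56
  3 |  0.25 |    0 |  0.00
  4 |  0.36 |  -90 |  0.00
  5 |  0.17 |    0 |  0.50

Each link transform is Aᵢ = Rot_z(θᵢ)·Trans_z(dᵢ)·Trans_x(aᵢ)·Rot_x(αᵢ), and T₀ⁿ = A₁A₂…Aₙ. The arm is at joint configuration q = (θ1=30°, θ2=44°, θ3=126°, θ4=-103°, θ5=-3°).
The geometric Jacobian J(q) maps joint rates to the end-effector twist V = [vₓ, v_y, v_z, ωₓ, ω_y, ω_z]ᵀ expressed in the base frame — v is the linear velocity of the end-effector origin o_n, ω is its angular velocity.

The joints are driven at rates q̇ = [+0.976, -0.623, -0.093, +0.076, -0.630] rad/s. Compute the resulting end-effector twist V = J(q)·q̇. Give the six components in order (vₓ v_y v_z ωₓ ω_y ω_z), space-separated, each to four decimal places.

o_n = [1.6911, -0.6743, 0.6225]
J₁: ẑ×o_n = [0.6743, 1.6911, -0.0000], ω = ẑ
J2: z=[0.5000, -0.8660, 0.0000] o=[0.4070, 0.2350, 0.0000] → [-0.5391, -0.3113, 0.6574, 0.5000, -0.8660, 0.0000]
J3: z=[0.6016, 0.3473, -0.7193] o=[1.1605, 0.0234, 0.5279] → [-0.4690, -0.4386, -0.6040, 0.6016, 0.3473, -0.7193]
J4: z=[0.6016, 0.3473, -0.7193] o=[1.1701, -0.2046, 0.4259] → [-0.2695, -0.4931, -0.4635, 0.6016, 0.3473, -0.7193]
J5: z=[0.2168, -0.9377, -0.2714] o=[1.4468, -0.2073, 0.6561] → [-0.0953, -0.0590, 0.1278, 0.2168, -0.9377, -0.2714]
V = J·q̇ = [1.0771, 1.8850, -0.4692, -0.4583, 1.1244, 1.1592]

1.0771 1.8850 -0.4692 -0.4583 1.1244 1.1592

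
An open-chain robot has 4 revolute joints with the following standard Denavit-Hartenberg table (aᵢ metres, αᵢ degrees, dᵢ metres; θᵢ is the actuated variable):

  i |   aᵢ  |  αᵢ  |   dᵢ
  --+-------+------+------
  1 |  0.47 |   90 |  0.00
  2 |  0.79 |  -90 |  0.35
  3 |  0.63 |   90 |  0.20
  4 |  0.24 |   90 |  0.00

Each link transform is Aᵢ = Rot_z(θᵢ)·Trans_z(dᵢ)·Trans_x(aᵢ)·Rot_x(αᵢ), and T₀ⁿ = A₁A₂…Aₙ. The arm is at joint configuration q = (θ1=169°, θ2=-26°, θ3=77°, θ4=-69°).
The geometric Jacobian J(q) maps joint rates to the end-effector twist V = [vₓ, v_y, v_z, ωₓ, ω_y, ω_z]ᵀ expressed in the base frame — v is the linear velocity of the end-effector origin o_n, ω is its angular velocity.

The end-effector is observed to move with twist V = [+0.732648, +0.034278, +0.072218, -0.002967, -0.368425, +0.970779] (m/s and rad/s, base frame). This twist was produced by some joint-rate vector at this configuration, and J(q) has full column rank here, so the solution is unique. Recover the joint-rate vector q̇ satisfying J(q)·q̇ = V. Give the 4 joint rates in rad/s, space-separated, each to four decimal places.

o_n = [-1.3565, -0.0905, -0.4385]
J₁: ẑ×o_n = [0.0905, -1.3565, 0.0000], ω = ẑ
J2: z=[0.1908, 0.9816, 0.0000] o=[-0.4614, 0.0897, 0.0000] → [-0.4305, 0.0837, 0.8443, 0.1908, 0.9816, 0.0000]
J3: z=[-0.4303, 0.0836, 0.8988] o=[-1.0916, 0.5687, -0.3463] → [0.5848, -0.2778, 0.3058, -0.4303, 0.0836, 0.8988]
J4: z=[-0.8167, 0.3879, -0.4271] o=[-1.4198, 0.0072, -0.2287] → [-0.1231, -0.1985, 0.0552, -0.8167, 0.3879, -0.4271]
q̇ = J⁺·V = [-0.1580, -0.2340, 0.9850, -0.5700]

-0.1580 -0.2340 0.9850 -0.5700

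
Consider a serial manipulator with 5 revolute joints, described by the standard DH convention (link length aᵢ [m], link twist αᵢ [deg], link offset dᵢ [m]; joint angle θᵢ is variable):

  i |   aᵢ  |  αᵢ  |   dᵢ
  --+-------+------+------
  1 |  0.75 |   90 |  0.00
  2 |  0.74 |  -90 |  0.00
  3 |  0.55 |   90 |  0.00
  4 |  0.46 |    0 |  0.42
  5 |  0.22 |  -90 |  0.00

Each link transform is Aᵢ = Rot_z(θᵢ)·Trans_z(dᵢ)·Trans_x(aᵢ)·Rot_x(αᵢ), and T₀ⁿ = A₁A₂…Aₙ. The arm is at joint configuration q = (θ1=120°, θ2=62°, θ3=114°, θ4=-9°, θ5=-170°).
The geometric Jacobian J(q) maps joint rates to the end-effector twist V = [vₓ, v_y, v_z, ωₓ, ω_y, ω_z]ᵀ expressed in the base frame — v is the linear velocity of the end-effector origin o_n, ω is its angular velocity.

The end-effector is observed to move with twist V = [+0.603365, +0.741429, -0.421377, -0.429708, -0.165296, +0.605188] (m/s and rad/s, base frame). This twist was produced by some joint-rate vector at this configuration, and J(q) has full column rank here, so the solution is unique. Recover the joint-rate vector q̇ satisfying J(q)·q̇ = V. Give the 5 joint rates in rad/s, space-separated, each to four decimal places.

o_n = [-1.3658, 0.5909, 0.6749]
J₁: ẑ×o_n = [-0.5909, -1.3658, 0.0000], ω = ẑ
J2: z=[0.8660, 0.5000, 0.0000] o=[-0.3750, 0.6495, 0.0000] → [0.3374, -0.5845, 0.4447, 0.8660, 0.5000, 0.0000]
J3: z=[0.4415, -0.7647, 0.4695] o=[-0.5487, 0.9504, 0.6534] → [0.1523, -0.3931, -0.7835, 0.4415, -0.7647, 0.4695]
J4: z=[-0.5667, 0.1681, 0.8066] o=[-0.9313, 0.6082, 0.4559] → [0.0507, -0.2264, 0.0828, -0.5667, 0.1681, 0.8066]
J5: z=[-0.5667, 0.1681, 0.8066] o=[-1.5172, 0.4512, 0.5977] → [-0.0998, 0.1658, -0.1046, -0.5667, 0.1681, 0.8066]
q̇ = J⁺·V = [-0.8290, 0.1240, 0.6100, 0.8020, 0.6210]

-0.8290 0.1240 0.6100 0.8020 0.6210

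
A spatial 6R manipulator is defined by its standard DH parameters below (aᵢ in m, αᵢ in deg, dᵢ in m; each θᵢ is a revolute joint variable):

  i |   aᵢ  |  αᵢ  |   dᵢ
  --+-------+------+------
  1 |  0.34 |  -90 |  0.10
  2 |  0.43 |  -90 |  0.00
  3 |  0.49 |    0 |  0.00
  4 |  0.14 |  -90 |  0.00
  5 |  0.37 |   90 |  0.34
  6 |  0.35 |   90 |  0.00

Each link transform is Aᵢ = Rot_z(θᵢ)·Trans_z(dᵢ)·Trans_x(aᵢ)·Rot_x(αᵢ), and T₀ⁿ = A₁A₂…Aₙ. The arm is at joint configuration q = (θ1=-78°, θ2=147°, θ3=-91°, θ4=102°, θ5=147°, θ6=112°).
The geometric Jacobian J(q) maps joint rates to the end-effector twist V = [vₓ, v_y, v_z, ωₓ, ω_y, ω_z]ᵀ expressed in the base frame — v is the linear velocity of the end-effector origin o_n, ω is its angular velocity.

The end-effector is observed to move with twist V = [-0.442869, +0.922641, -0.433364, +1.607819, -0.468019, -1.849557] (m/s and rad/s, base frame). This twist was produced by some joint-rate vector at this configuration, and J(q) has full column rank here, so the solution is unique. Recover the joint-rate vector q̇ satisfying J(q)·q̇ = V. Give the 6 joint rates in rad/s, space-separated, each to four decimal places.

o_n = [-0.1032, -0.2401, -0.1373]
J₁: ẑ×o_n = [0.2401, -0.1032, 0.0000], ω = ẑ
J2: z=[0.9781, 0.2079, 0.0000] o=[0.0707, -0.3326, 0.1000] → [-0.0493, 0.2321, 0.1266, 0.9781, 0.2079, 0.0000]
J3: z=[-0.1132, 0.5327, 0.8387] o=[-0.0043, 0.0202, -0.1342] → [0.2166, -0.0833, 0.0822, -0.1132, 0.5327, 0.8387]
J4: z=[-0.1132, 0.5327, 0.8387] o=[0.4764, 0.1150, -0.1295] → [0.2937, -0.4870, 0.3490, -0.1132, 0.5327, 0.8387]
J5: z=[-0.9269, -0.3606, 0.1039] o=[0.4263, 0.2222, -0.2044] → [0.0239, 0.0071, 0.2376, -0.9269, -0.3606, 0.1039]
J6: z=[-0.0999, -0.0298, -0.9946] o=[0.2450, -0.2453, -0.1722] → [0.0041, 0.3498, -0.0109, -0.0999, -0.0298, -0.9946]
q̇ = J⁺·V = [0.1780, 0.9130, -0.6680, -0.9640, -0.6360, 0.5960]

0.1780 0.9130 -0.6680 -0.9640 -0.6360 0.5960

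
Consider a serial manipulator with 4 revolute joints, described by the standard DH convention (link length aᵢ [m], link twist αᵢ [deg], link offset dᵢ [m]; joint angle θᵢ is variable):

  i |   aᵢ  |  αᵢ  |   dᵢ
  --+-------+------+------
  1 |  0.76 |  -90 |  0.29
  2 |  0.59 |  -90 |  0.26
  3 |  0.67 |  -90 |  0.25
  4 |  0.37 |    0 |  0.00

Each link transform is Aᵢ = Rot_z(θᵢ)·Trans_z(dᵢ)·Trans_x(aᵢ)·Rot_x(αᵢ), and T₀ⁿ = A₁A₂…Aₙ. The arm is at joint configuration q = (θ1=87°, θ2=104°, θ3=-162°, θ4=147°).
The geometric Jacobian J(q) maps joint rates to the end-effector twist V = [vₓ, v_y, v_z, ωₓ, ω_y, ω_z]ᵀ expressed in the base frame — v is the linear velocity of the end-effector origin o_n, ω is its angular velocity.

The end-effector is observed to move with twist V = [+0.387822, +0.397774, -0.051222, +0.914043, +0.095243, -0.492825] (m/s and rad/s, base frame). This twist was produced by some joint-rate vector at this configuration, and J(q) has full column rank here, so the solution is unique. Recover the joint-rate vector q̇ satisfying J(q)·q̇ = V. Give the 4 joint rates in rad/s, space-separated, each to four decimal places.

-0.5040 -0.7680 -0.1360 -0.1470

o_n = [-0.3365, 0.6715, 0.0612]
J₁: ẑ×o_n = [-0.6715, -0.3365, 0.0000], ω = ẑ
J2: z=[-0.9986, 0.0523, 0.0000] o=[0.0398, 0.7590, 0.2900] → [-0.0120, -0.2285, 0.1070, -0.9986, 0.0523, 0.0000]
J3: z=[-0.0508, -0.9690, 0.2419] o=[-0.2273, 0.6300, -0.2825] → [-0.3430, -0.0089, -0.1078, -0.0508, -0.9690, 0.2419]
J4: z=[-0.9537, -0.0249, -0.2998] o=[-0.4387, 0.5526, 0.3963] → [0.0440, -0.3502, -0.1109, -0.9537, -0.0249, -0.2998]
q̇ = J⁺·V = [-0.5040, -0.7680, -0.1360, -0.1470]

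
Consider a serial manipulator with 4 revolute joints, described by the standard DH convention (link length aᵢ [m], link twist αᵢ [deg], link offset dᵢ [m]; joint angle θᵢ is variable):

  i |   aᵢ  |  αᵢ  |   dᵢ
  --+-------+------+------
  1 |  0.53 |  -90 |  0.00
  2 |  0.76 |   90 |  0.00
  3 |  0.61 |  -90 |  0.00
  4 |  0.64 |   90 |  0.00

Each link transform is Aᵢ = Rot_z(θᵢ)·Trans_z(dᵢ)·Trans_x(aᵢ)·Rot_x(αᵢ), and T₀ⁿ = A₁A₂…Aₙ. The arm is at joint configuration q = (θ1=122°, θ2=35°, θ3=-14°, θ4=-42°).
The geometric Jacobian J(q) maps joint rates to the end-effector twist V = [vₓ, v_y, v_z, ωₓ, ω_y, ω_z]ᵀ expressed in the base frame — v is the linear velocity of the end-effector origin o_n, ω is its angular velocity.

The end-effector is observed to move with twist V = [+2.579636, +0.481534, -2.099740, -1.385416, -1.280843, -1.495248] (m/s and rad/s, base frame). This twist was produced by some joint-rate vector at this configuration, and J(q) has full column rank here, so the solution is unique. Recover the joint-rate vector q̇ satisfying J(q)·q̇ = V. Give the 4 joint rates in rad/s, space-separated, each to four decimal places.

-0.6040 0.9600 -0.9320 0.9210

o_n = [-0.9754, 2.0567, -0.6893]
J₁: ẑ×o_n = [-2.0567, -0.9754, 0.0000], ω = ẑ
J2: z=[-0.8480, -0.5299, 0.0000] o=[-0.2809, 0.4495, 0.0000] → [0.3653, -0.5846, -1.7311, -0.8480, -0.5299, 0.0000]
J3: z=[-0.3039, 0.4864, 0.8192] o=[-0.6108, 0.9774, -0.4359] → [-1.0073, -0.3758, -0.1506, -0.3039, 0.4864, 0.8192]
J4: z=[-0.9279, -0.3461, -0.1388] o=[-0.7425, 1.4668, -0.7754] → [0.0520, 0.1122, -0.6279, -0.9279, -0.3461, -0.1388]
q̇ = J⁺·V = [-0.6040, 0.9600, -0.9320, 0.9210]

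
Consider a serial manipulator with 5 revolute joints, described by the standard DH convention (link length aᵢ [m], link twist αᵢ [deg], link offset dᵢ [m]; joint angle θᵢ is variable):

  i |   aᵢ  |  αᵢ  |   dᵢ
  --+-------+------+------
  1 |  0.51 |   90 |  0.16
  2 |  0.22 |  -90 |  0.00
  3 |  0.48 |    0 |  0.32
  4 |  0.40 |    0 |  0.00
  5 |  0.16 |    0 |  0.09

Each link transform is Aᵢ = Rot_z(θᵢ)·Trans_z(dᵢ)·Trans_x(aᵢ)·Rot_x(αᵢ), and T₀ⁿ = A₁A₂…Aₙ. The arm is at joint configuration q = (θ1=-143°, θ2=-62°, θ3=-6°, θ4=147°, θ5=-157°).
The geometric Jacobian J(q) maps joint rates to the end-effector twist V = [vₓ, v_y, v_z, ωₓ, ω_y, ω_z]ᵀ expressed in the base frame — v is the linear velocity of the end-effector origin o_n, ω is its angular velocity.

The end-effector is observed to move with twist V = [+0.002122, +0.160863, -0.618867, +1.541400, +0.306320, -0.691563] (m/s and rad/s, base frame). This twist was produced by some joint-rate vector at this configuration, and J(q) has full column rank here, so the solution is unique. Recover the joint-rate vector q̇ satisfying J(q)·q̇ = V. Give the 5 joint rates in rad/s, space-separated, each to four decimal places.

0.0610 -0.6830 -0.7560 -0.5680 -0.2790

o_n = [-0.8042, -0.8032, -0.1246]
J₁: ẑ×o_n = [0.8032, -0.8042, 0.0000], ω = ẑ
J2: z=[-0.6018, 0.7986, 0.0000] o=[-0.4073, -0.3069, 0.1600] → [-0.2273, -0.1713, 0.6157, -0.6018, 0.7986, 0.0000]
J3: z=[-0.7052, -0.5314, 0.4695] o=[-0.4898, -0.3691, -0.0342] → [0.2518, -0.2113, 0.1390, -0.7052, -0.5314, 0.4695]
J4: z=[-0.7052, -0.5314, 0.4695] o=[-0.9246, -0.6339, -0.3055] → [-0.0167, 0.1841, 0.1833, -0.7052, -0.5314, 0.4695]
J5: z=[-0.7052, -0.5314, 0.4695] o=[-0.6566, -0.7471, -0.0310] → [0.0760, -0.1353, -0.0389, -0.7052, -0.5314, 0.4695]
q̇ = J⁺·V = [0.0610, -0.6830, -0.7560, -0.5680, -0.2790]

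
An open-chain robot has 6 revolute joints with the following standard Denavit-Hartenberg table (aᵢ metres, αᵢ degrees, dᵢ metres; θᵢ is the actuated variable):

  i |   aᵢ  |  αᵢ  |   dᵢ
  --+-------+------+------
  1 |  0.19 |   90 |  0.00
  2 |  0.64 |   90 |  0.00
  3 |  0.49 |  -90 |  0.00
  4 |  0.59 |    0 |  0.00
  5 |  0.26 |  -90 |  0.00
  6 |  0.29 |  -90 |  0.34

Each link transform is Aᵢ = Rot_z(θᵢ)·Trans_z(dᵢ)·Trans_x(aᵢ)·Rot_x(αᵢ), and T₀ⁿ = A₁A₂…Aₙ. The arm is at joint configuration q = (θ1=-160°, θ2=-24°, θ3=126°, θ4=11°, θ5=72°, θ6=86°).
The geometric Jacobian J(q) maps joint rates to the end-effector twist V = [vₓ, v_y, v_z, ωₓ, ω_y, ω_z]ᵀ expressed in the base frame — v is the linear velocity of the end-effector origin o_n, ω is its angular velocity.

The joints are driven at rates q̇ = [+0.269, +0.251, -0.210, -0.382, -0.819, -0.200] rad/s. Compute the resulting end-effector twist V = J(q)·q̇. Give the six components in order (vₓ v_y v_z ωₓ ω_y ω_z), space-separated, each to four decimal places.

o_n = [-0.9777, 0.4845, 0.2224]
J₁: ẑ×o_n = [-0.4845, -0.9777, 0.0000], ω = ẑ
J2: z=[-0.3420, 0.9397, 0.0000] o=[-0.1785, -0.0650, 0.0000] → [0.2090, 0.0761, 0.5630, -0.3420, 0.9397, 0.0000]
J3: z=[0.3822, 0.1391, -0.9135] o=[-0.7280, -0.2650, -0.2603] → [0.7518, 0.0436, 0.3212, 0.3822, 0.1391, -0.9135]
J4: z=[0.8955, -0.2996, 0.3291] o=[-0.6163, 0.1975, -0.1432] → [-0.2039, -0.4463, 0.1487, 0.8955, -0.2996, 0.3291]
J5: z=[0.8955, -0.2996, 0.3291] o=[-0.5273, 0.7285, 0.0981] → [0.0431, -0.2594, -0.3535, 0.8955, -0.2996, 0.3291]
J6: z=[-0.2728, -0.9538, -0.1260] o=[-0.6187, 0.7226, 0.3415] → [0.0836, 0.0127, -0.2774, -0.2728, -0.9538, -0.1260]
V = J·q̇ = [-0.2099, 0.1274, 0.3621, -1.1871, 0.7572, 0.0908]

-0.2099 0.1274 0.3621 -1.1871 0.7572 0.0908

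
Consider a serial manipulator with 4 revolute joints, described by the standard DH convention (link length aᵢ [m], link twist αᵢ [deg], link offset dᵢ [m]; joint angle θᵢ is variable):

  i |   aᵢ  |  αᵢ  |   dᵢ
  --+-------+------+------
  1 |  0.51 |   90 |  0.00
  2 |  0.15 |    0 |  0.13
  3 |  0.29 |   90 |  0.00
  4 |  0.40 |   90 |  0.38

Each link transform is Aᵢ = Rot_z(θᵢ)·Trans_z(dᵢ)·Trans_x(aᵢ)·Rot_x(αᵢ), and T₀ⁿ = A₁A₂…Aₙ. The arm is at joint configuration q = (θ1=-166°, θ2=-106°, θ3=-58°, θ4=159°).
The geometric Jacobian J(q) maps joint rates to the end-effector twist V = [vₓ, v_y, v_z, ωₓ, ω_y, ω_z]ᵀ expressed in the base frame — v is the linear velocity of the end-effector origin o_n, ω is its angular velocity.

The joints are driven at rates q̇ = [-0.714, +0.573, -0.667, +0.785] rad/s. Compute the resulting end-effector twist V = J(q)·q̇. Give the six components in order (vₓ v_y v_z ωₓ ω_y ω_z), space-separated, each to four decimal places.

o_n = [-0.4970, 0.1578, 0.2441]
J₁: ẑ×o_n = [-0.1578, -0.4970, 0.0000], ω = ẑ
J2: z=[-0.2419, 0.9703, 0.0000] o=[-0.4949, -0.1234, 0.0000] → [0.2368, 0.0591, -0.0659, -0.2419, 0.9703, 0.0000]
J3: z=[-0.2419, 0.9703, 0.0000] o=[-0.4862, 0.0128, -0.1442] → [0.3767, 0.0939, -0.0245, -0.2419, 0.9703, 0.0000]
J4: z=[0.2674, 0.0667, 0.9613] o=[-0.2157, 0.0802, -0.2241] → [-0.0434, -0.3957, 0.0395, 0.2674, 0.0667, 0.9613]
V = J·q̇ = [-0.0370, 0.0155, 0.0096, 0.2327, -0.0389, 0.0406]

-0.0370 0.0155 0.0096 0.2327 -0.0389 0.0406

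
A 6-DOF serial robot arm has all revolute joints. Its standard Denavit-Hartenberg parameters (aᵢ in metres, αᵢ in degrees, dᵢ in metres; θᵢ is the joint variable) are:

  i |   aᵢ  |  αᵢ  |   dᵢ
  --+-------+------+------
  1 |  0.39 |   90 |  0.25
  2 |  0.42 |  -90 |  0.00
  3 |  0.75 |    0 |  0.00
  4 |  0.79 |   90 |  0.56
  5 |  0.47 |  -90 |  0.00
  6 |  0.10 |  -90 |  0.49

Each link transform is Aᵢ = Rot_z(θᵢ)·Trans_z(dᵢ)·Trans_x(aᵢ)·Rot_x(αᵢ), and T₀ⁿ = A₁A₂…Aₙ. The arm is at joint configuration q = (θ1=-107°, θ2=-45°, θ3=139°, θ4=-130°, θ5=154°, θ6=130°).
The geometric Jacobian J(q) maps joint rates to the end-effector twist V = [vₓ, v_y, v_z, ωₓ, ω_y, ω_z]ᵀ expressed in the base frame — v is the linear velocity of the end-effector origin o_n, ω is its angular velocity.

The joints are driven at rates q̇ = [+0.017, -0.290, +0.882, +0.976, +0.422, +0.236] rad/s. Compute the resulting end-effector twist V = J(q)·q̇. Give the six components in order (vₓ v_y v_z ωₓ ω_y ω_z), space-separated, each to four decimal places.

0.0311 0.5103 0.1094 -0.4695 -1.0467 1.2064

o_n = [0.3886, -0.7835, 0.4250]
J₁: ẑ×o_n = [0.7835, 0.3886, -0.0000], ω = ẑ
J2: z=[-0.9563, 0.2924, 0.0000] o=[-0.1140, -0.3730, 0.2500] → [0.0512, 0.1674, 0.2456, -0.9563, 0.2924, 0.0000]
J3: z=[-0.2067, -0.6762, 0.7071] o=[-0.2009, -0.6570, -0.0470] → [-0.2297, 0.5144, 0.4247, -0.2067, -0.6762, 0.7071]
J4: z=[-0.2067, -0.6762, 0.7071] o=[0.3867, -0.4181, 0.3533] → [0.2099, 0.0161, 0.0768, -0.2067, -0.6762, 0.7071]
J5: z=[-0.9769, 0.1830, -0.1106] o=[0.2278, -1.3605, 0.1975] → [0.1055, 0.2045, -0.5931, -0.9769, 0.1830, -0.1106]
J6: z=[0.2097, 0.9206, -0.3294] o=[0.2083, -1.1984, 0.6382] → [-0.0596, -0.0147, -0.0789, 0.2097, 0.9206, -0.3294]
V = J·q̇ = [0.0311, 0.5103, 0.1094, -0.4695, -1.0467, 1.2064]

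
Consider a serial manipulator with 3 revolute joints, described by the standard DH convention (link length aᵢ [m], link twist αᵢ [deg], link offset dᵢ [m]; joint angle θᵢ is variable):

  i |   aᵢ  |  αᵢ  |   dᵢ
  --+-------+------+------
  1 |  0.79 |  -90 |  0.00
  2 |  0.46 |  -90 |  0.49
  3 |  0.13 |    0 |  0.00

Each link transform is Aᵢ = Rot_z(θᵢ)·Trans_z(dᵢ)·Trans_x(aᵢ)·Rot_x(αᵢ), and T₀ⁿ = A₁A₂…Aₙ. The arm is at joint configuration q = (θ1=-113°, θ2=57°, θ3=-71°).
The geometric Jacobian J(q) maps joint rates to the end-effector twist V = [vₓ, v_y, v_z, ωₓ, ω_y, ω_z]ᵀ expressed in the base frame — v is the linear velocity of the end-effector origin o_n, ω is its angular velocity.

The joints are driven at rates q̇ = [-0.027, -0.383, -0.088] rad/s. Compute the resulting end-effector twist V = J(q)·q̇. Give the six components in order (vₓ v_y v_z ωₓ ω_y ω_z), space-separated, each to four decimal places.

-0.0902 -0.1486 0.1139 -0.3814 0.0817 0.0209

o_n = [0.1486, -1.2185, -0.4213]
J₁: ẑ×o_n = [1.2185, 0.1486, -0.0000], ω = ẑ
J2: z=[0.9205, -0.3907, 0.0000] o=[-0.3087, -0.7272, 0.0000] → [0.1646, 0.3878, -0.2736, 0.9205, -0.3907, 0.0000]
J3: z=[0.3277, 0.7720, -0.5446] o=[0.0445, -1.1493, -0.3858] → [-0.0651, -0.0451, -0.1031, 0.3277, 0.7720, -0.5446]
V = J·q̇ = [-0.0902, -0.1486, 0.1139, -0.3814, 0.0817, 0.0209]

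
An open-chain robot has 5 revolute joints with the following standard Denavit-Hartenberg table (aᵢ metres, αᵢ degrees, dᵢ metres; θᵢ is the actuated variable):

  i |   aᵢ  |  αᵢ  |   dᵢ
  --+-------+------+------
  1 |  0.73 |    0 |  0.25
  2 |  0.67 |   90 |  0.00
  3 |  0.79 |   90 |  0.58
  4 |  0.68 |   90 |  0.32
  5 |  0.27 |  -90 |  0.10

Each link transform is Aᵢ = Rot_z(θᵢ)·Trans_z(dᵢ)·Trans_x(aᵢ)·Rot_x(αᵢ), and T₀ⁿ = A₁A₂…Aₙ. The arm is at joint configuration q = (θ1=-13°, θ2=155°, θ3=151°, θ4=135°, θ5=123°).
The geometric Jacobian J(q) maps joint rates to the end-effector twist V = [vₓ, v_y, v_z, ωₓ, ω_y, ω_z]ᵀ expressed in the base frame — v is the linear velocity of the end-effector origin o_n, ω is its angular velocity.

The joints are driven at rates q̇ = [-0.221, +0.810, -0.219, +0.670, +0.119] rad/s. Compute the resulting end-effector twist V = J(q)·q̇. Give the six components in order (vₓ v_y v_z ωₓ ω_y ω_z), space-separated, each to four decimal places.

o_n = [0.9407, 0.9606, 0.9625]
J₁: ẑ×o_n = [-0.9606, 0.9407, 0.0000], ω = ẑ
J2: z=[0.0000, 0.0000, 1.0000] o=[0.7113, -0.1642, 0.2500] → [-1.1248, 0.2294, 0.0000, 0.0000, 0.0000, 1.0000]
J3: z=[0.6157, 0.7880, 0.0000] o=[0.1833, 0.2483, 0.2500] → [0.5615, -0.4387, -0.1583, 0.6157, 0.7880, 0.0000]
J4: z=[-0.3820, 0.2985, 0.8746] o=[1.0849, 0.2799, 0.6330] → [-0.4969, -0.0002, -0.2170, -0.3820, 0.2985, 0.8746]
J5: z=[0.9227, 0.1765, 0.3428] o=[0.9273, 1.0133, 0.6798] → [0.0680, -0.2563, -0.0510, 0.9227, 0.1765, 0.3428]
V = J·q̇ = [-1.1466, 0.0433, -0.1168, -0.2810, 0.0484, 1.2158]

-1.1466 0.0433 -0.1168 -0.2810 0.0484 1.2158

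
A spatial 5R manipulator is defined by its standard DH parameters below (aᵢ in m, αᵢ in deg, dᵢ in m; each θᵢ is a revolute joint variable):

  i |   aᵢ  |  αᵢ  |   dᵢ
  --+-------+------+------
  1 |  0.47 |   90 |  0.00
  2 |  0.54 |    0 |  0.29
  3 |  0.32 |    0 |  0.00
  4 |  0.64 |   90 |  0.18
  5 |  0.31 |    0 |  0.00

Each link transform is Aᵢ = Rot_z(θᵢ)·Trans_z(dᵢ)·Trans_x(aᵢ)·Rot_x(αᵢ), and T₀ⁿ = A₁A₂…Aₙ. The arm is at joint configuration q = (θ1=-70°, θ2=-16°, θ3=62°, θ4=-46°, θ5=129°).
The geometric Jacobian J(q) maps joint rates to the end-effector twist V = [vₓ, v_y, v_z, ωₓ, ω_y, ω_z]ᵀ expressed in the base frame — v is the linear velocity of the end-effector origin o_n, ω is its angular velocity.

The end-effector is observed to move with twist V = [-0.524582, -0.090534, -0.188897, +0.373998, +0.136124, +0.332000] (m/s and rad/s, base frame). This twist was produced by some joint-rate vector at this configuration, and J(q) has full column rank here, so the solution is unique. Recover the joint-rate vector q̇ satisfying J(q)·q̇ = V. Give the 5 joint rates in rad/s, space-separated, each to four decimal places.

-0.2480 -0.1020 0.2870 -0.5830 -0.5800

o_n = [-0.1016, -1.7995, 0.0813]
J₁: ẑ×o_n = [1.7995, -0.1016, 0.0000], ω = ẑ
J2: z=[-0.9397, -0.3420, 0.0000] o=[0.1607, -0.4417, 0.0000] → [-0.0278, 0.0764, 1.1863, -0.9397, -0.3420, 0.0000]
J3: z=[-0.9397, -0.3420, 0.0000] o=[0.0658, -1.0286, -0.1488] → [-0.0787, 0.2163, 0.6672, -0.9397, -0.3420, 0.0000]
J4: z=[-0.9397, -0.3420, 0.0000] o=[0.1418, -1.2375, 0.0813] → [0.0000, -0.0000, 0.4449, -0.9397, -0.3420, 0.0000]
J5: z=[-0.0000, 0.0000, -1.0000] o=[0.1916, -1.9005, 0.0813] → [0.1009, 0.2931, -0.0000, -0.0000, 0.0000, -1.0000]
q̇ = J⁺·V = [-0.2480, -0.1020, 0.2870, -0.5830, -0.5800]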